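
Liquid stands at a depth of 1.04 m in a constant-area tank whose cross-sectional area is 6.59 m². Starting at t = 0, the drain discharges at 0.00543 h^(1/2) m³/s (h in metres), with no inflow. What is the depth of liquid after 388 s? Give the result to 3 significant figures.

With no inflow, A dh/dt = −0.00543 √h.
This is separable: 2 d(√h)/dt = −0.00543/A, so √h = √h₀ − (0.00543/(2A)) t.
√h = √1.04 − 0.00543·388/(2·6.59) = 1.0198 − 0.15985 = 0.85995.
h = 0.85995² = 0.73952 m.

0.740 m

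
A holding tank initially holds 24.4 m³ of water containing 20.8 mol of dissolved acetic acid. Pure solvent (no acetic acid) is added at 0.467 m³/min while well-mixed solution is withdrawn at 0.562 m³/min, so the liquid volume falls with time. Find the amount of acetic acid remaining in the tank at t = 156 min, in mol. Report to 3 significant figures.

Let m(t) be the amount of acetic acid. Volume: V(t) = V₀ + (Q_in − Q_out) t = 24.4 − 0.095000 t; V(156) = 9.5800 m³.
No acetic acid enters, so dm/dt = −Q_out · (m/V).
dm/m = −Q_out dt/(V₀ − 0.095000 t); integrating gives ln(m/m₀) = −(Q_out/(Q_in−Q_out)) ln(V/V₀).
m = m₀ (V₀/V)^(Q_out/(Q_in−Q_out)) = 20.8 × (24.4/9.5800)^(-5.9158) = 0.082434 mol.

0.0824 mol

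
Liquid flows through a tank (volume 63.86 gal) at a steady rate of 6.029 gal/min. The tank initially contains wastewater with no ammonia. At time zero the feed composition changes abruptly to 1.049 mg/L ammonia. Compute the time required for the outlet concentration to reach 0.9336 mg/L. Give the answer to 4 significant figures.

23.38 min

Species balance: V dC/dt = Q(C_in − C) ⇒ τ = V/Q = 10.5921 min.
C(t) = C_in + (C₀ − C_in) e^(−t/τ). Set C = 0.9336 and solve for t:
e^(−t/τ) = (C − C_in)/(C₀ − C_in) = (0.9336 − 1.049)/(0 − 1.049) = 0.110010
t = −τ ln(…) = 10.5921 × 2.20719 = 23.3788 min.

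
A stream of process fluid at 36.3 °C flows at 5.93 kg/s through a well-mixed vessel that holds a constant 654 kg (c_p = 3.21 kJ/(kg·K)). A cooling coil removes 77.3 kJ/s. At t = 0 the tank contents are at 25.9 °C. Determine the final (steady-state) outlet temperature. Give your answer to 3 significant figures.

32.2 °C

First-law balance (no shaft work): M c_p dT/dt = ṁ c_p (T_in − T) − 77.3.
At steady state dT/dt = 0 ⇒ T_ss = T_in − Q̇/(ṁ c_p) = 36.3 − 77.3/(5.93·3.21) = 32.239 °C.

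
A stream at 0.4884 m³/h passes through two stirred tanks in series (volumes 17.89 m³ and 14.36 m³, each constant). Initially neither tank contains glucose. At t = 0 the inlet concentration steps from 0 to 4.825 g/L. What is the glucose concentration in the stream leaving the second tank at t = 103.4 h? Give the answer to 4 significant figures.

Time constants: τᵢ = Vᵢ/Q for each well-mixed tank.
τ₁ = 17.89/0.4884 = 36.6298 h; τ₂ = 14.36/0.4884 = 29.4021 h.
Tank 1: C₁ = C_in(1 − e^(−t/τ₁)). Tank 2 (τ₁ ≠ τ₂): C₂ = C_in[1 − (τ₁ e^(−t/τ₁) − τ₂ e^(−t/τ₂))/(τ₁ − τ₂)].
At t = 103.4: e^(−t/τ₁) = 0.0594371, e^(−t/τ₂) = 0.0296957.
C₂ = 4.825·[1 − (36.6298·0.0594371 − 29.4021·0.0296957)/(7.22768)] = 4.825·0.819576 = 3.95445 g/L.

3.954 g/L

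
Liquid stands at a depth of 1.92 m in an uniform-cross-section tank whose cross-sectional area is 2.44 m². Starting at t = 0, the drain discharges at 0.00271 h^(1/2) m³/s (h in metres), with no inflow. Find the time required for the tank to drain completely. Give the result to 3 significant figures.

A dh/dt = −Q_out = −0.00271 √h.
Separate and integrate: 2(√h − √h₀) = −(0.00271/A) t.
Tank is empty when √h = 0: t_empty = 2A√h₀/0.00271.
t_empty = 2·2.44·√1.92/0.00271 = 4.8800·1.3856/0.00271 = 2495.2 s.

2500 s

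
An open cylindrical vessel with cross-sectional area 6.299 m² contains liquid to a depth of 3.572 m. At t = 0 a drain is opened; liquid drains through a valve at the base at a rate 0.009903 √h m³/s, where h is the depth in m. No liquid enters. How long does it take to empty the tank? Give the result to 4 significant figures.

2404 s

With no inflow, A dh/dt = −0.009903 √h.
Separate and integrate: 2(√h − √h₀) = −(0.009903/A) t.
Set h = 0: 2√h₀ = (0.009903/A) t_empty ⇒ t_empty = 2A√h₀/0.009903.
t_empty = 2·6.299·√3.572/0.009903 = 12.5980·1.88997/0.009903 = 2404.31 s.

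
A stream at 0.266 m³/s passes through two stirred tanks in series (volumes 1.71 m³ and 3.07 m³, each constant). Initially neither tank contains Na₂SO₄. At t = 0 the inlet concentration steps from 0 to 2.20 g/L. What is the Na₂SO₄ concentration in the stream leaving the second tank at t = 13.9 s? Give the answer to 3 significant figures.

1.03 g/L

Species balance on tank i: dCᵢ/dt = (Cᵢ₋₁ − Cᵢ)/τᵢ with τᵢ = Vᵢ/Q.
τ₁ = 1.71/0.266 = 6.4286 s; τ₂ = 3.07/0.266 = 11.541 s.
Tank 1: C₁ = C_in(1 − e^(−t/τ₁)). Tank 2 (τ₁ ≠ τ₂): C₂ = C_in[1 − (τ₁ e^(−t/τ₁) − τ₂ e^(−t/τ₂))/(τ₁ − τ₂)].
At t = 13.9: e^(−t/τ₁) = 0.11507, e^(−t/τ₂) = 0.29988.
C₂ = 2.20·[1 − (6.4286·0.11507 − 11.541·0.29988)/(-5.1128)] = 2.20·0.46774 = 1.0290 g/L.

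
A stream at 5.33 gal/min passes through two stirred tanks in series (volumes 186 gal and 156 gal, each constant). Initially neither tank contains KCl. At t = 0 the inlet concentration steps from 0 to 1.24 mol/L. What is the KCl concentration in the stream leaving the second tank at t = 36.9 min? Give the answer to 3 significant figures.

0.397 mol/L

Time constants: τᵢ = Vᵢ/Q for each well-mixed tank.
τ₁ = 186/5.33 = 34.897 min; τ₂ = 156/5.33 = 29.268 min.
Tank 1: C₁ = C_in(1 − e^(−t/τ₁)). Tank 2 (τ₁ ≠ τ₂): C₂ = C_in[1 − (τ₁ e^(−t/τ₁) − τ₂ e^(−t/τ₂))/(τ₁ − τ₂)].
At t = 36.9: e^(−t/τ₁) = 0.34736, e^(−t/τ₂) = 0.28344.
C₂ = 1.24·[1 − (34.897·0.34736 − 29.268·0.28344)/(5.6285)] = 1.24·0.32028 = 0.39715 mol/L.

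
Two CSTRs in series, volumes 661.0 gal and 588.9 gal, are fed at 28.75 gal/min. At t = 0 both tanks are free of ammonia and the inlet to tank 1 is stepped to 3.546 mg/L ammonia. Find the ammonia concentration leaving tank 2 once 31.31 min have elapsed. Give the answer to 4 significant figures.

Species balance on tank i: dCᵢ/dt = (Cᵢ₋₁ − Cᵢ)/τᵢ with τᵢ = Vᵢ/Q.
τ₁ = 661.0/28.75 = 22.9913 min; τ₂ = 588.9/28.75 = 20.4835 min.
Solving the cascade with C₁(0)=C₂(0)=0 gives C₂(t) = C_in[1 − (τ₁ e^(−t/τ₁) − τ₂ e^(−t/τ₂))/(τ₁ − τ₂)].
At t = 31.31: e^(−t/τ₁) = 0.256194, e^(−t/τ₂) = 0.216850.
C₂ = 3.546·[1 − (22.9913·0.256194 − 20.4835·0.216850)/(2.50783)] = 3.546·0.422449 = 1.49801 mg/L.

1.498 mg/L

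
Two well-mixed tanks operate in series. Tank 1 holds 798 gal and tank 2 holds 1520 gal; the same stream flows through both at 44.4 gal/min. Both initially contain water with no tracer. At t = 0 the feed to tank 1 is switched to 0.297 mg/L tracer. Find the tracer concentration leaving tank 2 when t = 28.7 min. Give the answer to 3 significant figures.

0.0931 mg/L

Each tank obeys Vᵢ dCᵢ/dt = Q(Cᵢ₋₁ − Cᵢ), so τᵢ = Vᵢ/Q.
τ₁ = 798/44.4 = 17.973 min; τ₂ = 1520/44.4 = 34.234 min.
Solving the cascade with C₁(0)=C₂(0)=0 gives C₂(t) = C_in[1 − (τ₁ e^(−t/τ₁) − τ₂ e^(−t/τ₂))/(τ₁ − τ₂)].
At t = 28.7: e^(−t/τ₁) = 0.20254, e^(−t/τ₂) = 0.43243.
C₂ = 0.297·[1 − (17.973·0.20254 − 34.234·0.43243)/(-16.261)] = 0.297·0.31348 = 0.093104 mg/L.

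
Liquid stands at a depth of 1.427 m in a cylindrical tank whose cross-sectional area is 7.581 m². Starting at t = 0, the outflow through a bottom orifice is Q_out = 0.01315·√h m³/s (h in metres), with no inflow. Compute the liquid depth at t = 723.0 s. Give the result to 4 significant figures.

0.3221 m

With no inflow, A dh/dt = −0.01315 √h.
∫ h^(−1/2) dh = −(0.01315/A) ∫ dt, giving 2√h = 2√h₀ − (0.01315/A) t.
√h = √1.427 − 0.01315·723.0/(2·7.581) = 1.19457 − 0.627058 = 0.567513.
h = 0.567513² = 0.322071 m.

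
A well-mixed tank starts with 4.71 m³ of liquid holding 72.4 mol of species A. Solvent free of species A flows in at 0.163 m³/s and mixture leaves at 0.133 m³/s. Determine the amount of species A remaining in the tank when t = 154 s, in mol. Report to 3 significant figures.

Let m(t) be the amount of species A. Volume: V(t) = V₀ + (Q_in − Q_out) t = 4.71 + 0.030000 t; V(154) = 9.3300 m³.
Species balance (pure solvent in): dm/dt = −Q_out · m/V(t).
dm/m = −Q_out dt/(V₀ + 0.030000 t); integrating gives ln(m/m₀) = −(Q_out/(Q_in−Q_out)) ln(V/V₀).
m = m₀ (V₀/V)^(Q_out/(Q_in−Q_out)) = 72.4 × (4.71/9.3300)^(4.4333) = 3.4967 mol.

3.50 mol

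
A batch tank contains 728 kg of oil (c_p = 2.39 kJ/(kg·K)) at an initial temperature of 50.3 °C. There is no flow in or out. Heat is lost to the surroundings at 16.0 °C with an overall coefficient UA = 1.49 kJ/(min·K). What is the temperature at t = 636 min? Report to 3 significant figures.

35.9 °C

Energy balance: M c_p dT/dt = −UA(T − T_amb).
dT/dt = (T_ss − T)/τ with T_ss = T_amb = 16.000 °C, τ = M c_p/UA = 728·2.39/1.49 = 1167.7 min.
Solution: T(t) = T_ss + (T₀ − T_ss) e^(−t/τ).
T(636) = 16.000 + (34.300)·0.58005 = 35.896 °C.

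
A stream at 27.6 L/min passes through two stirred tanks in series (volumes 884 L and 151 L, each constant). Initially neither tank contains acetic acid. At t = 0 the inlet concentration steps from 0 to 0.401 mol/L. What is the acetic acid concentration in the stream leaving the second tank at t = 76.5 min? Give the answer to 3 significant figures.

0.357 mol/L

Species balance on tank i: dCᵢ/dt = (Cᵢ₋₁ − Cᵢ)/τᵢ with τᵢ = Vᵢ/Q.
τ₁ = 884/27.6 = 32.029 min; τ₂ = 151/27.6 = 5.4710 min.
Solving the cascade with C₁(0)=C₂(0)=0 gives C₂(t) = C_in[1 − (τ₁ e^(−t/τ₁) − τ₂ e^(−t/τ₂))/(τ₁ − τ₂)].
At t = 76.5: e^(−t/τ₁) = 0.091771, e^(−t/τ₂) = 8.4597e-07.
C₂ = 0.401·[1 − (32.029·0.091771 − 5.4710·8.4597e-07)/(26.558)] = 0.401·0.88932 = 0.35662 mol/L.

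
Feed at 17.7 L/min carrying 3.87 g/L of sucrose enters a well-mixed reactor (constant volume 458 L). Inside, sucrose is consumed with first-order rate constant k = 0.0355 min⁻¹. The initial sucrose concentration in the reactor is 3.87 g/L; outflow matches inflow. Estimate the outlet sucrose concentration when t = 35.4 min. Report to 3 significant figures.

Species balance: V dC/dt = Q C_in − Q C − k V C.
This is linear with rate a = Q/V + k = 0.074146 min⁻¹.
C_ss = Q C_in/(Q + kV) = 2.0171 g/L; C(t) = C_ss + (C₀ − C_ss) e^(−a t).
C(35.4) = 2.0171 + (1.8529)·e^(−0.074146·35.4) = 2.0171 + (1.8529)·0.072456 = 2.1514 g/L.

2.15 g/L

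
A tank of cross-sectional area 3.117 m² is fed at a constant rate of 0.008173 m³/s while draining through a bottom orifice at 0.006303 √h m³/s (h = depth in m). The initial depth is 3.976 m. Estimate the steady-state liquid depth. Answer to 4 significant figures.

1.681 m

A dh/dt = Q_in − 0.006303 √h. Steady state requires inflow = outflow:
Q_in = 0.006303 √h_ss ⇒ √h_ss = 0.008173/0.006303 = 1.29668.
h_ss = 1.29668² = 1.68139 m. (Since h₀ = 3.976 m > h_ss, the level will fall toward this value.)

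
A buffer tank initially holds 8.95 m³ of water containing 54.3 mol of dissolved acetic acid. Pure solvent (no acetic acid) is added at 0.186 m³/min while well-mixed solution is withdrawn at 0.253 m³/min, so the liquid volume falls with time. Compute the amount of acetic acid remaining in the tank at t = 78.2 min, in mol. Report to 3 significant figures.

1.95 mol

Total volume: dV/dt = Q_in − Q_out = -0.067000 m³/min, so V(t) = 8.95 − 0.067000 t and V(78.2) = 3.7106 m³.
Solute balance: dm/dt = 0 − Q_out C = −Q_out m/V(t).
dm/m = −Q_out dt/(V₀ − 0.067000 t); integrating gives ln(m/m₀) = −(Q_out/(Q_in−Q_out)) ln(V/V₀).
m = m₀ (V₀/V)^(Q_out/(Q_in−Q_out)) = 54.3 × (8.95/3.7106)^(-3.7761) = 1.9539 mol.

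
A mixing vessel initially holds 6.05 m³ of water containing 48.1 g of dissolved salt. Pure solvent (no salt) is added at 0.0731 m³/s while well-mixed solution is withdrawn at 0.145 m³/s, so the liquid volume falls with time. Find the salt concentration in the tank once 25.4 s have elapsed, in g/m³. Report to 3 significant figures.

Let m(t) be the amount of salt. Volume: V(t) = V₀ + (Q_in − Q_out) t = 6.05 − 0.071900 t; V(25.4) = 4.2237 m³.
Solute balance: dm/dt = 0 − Q_out C = −Q_out m/V(t).
dm/m = −Q_out dt/(V₀ − 0.071900 t); integrating gives ln(m/m₀) = −(Q_out/(Q_in−Q_out)) ln(V/V₀).
m = m₀ (V₀/V)^(Q_out/(Q_in−Q_out)) = 48.1 × (6.05/4.2237)^(-2.0167) = 23.304 g.
C = m/V = 23.304/4.2237 = 5.5173 g/m³.

5.52 g/m³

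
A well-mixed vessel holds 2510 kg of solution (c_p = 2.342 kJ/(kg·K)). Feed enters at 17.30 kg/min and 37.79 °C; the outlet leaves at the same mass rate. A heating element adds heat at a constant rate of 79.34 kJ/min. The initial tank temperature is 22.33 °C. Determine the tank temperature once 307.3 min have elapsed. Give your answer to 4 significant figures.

Energy balance: M c_p dT/dt = ṁ c_p (T_in − T) + 79.34.
Rearrange: dT/dt = (T_ss − T)/τ with τ = M/ṁ = 145.087 min and T_ss = T_in + Q̇/(ṁ c_p) = 39.7482 °C.
Integrating: T(t) = T_ss + (T₀ − T_ss) e^(−t/τ).
T(307.3) = 39.7482 + (-17.4182)·e^(−307.3/145.087) = 39.7482 + (-17.4182)·0.120267 = 37.6534 °C.

37.65 °C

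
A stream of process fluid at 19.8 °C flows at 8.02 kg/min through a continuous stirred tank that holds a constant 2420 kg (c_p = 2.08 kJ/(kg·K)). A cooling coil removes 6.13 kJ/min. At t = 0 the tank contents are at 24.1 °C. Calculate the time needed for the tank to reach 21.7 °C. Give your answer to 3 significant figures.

218 min

Heat balance on the well-mixed liquid: M c_p dT/dt = ṁ c_p (T_in − T) − 6.13.
τ = M/ṁ = 301.75 min; T_ss = T_in − Q̇/(ṁ c_p) = 19.433 °C.
T(t) = T_ss + (T₀ − T_ss) e^(−t/τ). Set T = 21.7:
e^(−t/τ) = (21.7 − 19.433)/(24.1 − 19.433) = 0.48580
t = −301.75 · ln(0.48580) = 217.85 min.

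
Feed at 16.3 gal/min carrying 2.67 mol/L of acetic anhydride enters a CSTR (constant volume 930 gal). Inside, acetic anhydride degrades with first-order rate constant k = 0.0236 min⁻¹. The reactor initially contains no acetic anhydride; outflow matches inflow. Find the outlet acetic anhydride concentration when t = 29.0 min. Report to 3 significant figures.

0.793 mol/L

V dC/dt = Q(C_in − C) − k V C.
dC/dt = (Q/V) C_in − (Q/V + k) C; effective rate a = Q/V + k = 0.017527 + 0.0236 = 0.041127 min⁻¹.
C_ss = Q C_in/(Q + kV) = 1.1379 mol/L; C(t) = C_ss + (C₀ − C_ss) e^(−a t).
C(29.0) = 1.1379 + (-1.1379)·e^(−0.041127·29.0) = 1.1379 + (-1.1379)·0.30341 = 0.79263 mol/L.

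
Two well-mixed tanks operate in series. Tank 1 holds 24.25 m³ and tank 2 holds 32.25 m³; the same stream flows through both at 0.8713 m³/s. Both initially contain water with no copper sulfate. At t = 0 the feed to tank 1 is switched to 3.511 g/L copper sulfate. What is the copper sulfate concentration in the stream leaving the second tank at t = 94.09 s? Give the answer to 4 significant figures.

Species balance on tank i: dCᵢ/dt = (Cᵢ₋₁ − Cᵢ)/τᵢ with τᵢ = Vᵢ/Q.
τ₁ = 24.25/0.8713 = 27.8320 s; τ₂ = 32.25/0.8713 = 37.0137 s.
Tank 1: C₁ = C_in(1 − e^(−t/τ₁)). Tank 2 (τ₁ ≠ τ₂): C₂ = C_in[1 − (τ₁ e^(−t/τ₁) − τ₂ e^(−t/τ₂))/(τ₁ − τ₂)].
At t = 94.09: e^(−t/τ₁) = 0.0340255, e^(−t/τ₂) = 0.0787061.
C₂ = 3.511·[1 − (27.8320·0.0340255 − 37.0137·0.0787061)/(-9.18168)] = 3.511·0.785856 = 2.75914 g/L.

2.759 g/L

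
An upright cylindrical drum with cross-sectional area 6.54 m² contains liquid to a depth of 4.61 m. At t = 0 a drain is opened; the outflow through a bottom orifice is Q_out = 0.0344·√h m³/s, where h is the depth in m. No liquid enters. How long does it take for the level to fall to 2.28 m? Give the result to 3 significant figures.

242 s

Mass balance (ρ constant): A dh/dt = −0.0344 √h.
This is separable: 2 d(√h)/dt = −0.0344/A, so √h = √h₀ − (0.0344/(2A)) t.
t = 2A(√h₀ − √h)/0.0344 = 2·6.54·(√4.61 − √2.28)/0.0344
  = 13.080 × (2.1471 − 1.5100) / 0.0344 = 242.26 s.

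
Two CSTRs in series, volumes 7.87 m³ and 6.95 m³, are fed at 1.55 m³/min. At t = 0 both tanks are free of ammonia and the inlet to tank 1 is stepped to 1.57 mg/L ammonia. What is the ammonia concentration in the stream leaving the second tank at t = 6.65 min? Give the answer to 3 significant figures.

Species balance on tank i: dCᵢ/dt = (Cᵢ₋₁ − Cᵢ)/τᵢ with τᵢ = Vᵢ/Q.
τ₁ = 7.87/1.55 = 5.0774 min; τ₂ = 6.95/1.55 = 4.4839 min.
Tank 1: C₁ = C_in(1 − e^(−t/τ₁)). Tank 2 (τ₁ ≠ τ₂): C₂ = C_in[1 − (τ₁ e^(−t/τ₁) − τ₂ e^(−t/τ₂))/(τ₁ − τ₂)].
At t = 6.65: e^(−t/τ₁) = 0.26990, e^(−t/τ₂) = 0.22693.
C₂ = 1.57·[1 − (5.0774·0.26990 − 4.4839·0.22693)/(0.59355)] = 1.57·0.40556 = 0.63673 mg/L.

0.637 mg/L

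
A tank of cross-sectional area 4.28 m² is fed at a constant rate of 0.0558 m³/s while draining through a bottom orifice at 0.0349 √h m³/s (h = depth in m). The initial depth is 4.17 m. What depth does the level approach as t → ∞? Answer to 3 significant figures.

A dh/dt = Q_in − 0.0349 √h. Steady state requires inflow = outflow:
Q_in = 0.0349 √h_ss ⇒ √h_ss = 0.0558/0.0349 = 1.5989.
h_ss = 1.5989² = 2.5563 m. (Since h₀ = 4.17 m > h_ss, the level will fall toward this value.)

2.56 m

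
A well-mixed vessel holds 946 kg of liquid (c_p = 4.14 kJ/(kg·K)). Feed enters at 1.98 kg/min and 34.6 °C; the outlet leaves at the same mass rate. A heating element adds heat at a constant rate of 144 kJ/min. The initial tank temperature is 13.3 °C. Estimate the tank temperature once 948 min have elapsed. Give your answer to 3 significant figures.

46.8 °C

M c_p dT/dt = ṁ c_p (T_in − T) + Q̇.
Rearrange: dT/dt = (T_ss − T)/τ with τ = M/ṁ = 477.78 min and T_ss = T_in + Q̇/(ṁ c_p) = 52.167 °C.
T approaches T_ss exponentially: T(t) = T_ss + (T₀ − T_ss) e^(−t/τ).
T(948) = 52.167 + (-38.867)·e^(−948/477.78) = 52.167 + (-38.867)·0.13749 = 46.823 °C.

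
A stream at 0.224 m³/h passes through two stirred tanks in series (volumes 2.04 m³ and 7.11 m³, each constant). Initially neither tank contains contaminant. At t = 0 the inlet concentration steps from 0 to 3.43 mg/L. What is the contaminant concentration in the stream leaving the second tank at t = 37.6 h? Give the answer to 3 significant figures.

Species balance on tank i: dCᵢ/dt = (Cᵢ₋₁ − Cᵢ)/τᵢ with τᵢ = Vᵢ/Q.
τ₁ = 2.04/0.224 = 9.1071 h; τ₂ = 7.11/0.224 = 31.741 h.
Solving the cascade with C₁(0)=C₂(0)=0 gives C₂(t) = C_in[1 − (τ₁ e^(−t/τ₁) − τ₂ e^(−t/τ₂))/(τ₁ − τ₂)].
At t = 37.6: e^(−t/τ₁) = 0.016105, e^(−t/τ₂) = 0.30587.
C₂ = 3.43·[1 − (9.1071·0.016105 − 31.741·0.30587)/(-22.634)] = 3.43·0.57753 = 1.9809 mg/L.

1.98 mg/L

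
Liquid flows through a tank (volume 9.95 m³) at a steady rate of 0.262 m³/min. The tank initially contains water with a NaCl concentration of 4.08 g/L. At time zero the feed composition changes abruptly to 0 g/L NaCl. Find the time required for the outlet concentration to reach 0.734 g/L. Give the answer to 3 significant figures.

65.1 min

Accumulation = in − out for the solute gives V dC/dt = Q(C_in − C), so τ = V/Q = 37.977 min.
C(t) = C_in + (C₀ − C_in) e^(−t/τ). Set C = 0.734 and solve for t:
e^(−t/τ) = (C − C_in)/(C₀ − C_in) = (0.734 − 0)/(4.08 − 0) = 0.17990
t = −τ ln(…) = 37.977 × 1.7153 = 65.144 min.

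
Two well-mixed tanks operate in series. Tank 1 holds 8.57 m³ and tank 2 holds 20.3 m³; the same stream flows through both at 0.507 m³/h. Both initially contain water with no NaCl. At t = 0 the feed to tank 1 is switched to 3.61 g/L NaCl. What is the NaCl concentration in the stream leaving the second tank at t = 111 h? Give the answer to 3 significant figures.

3.22 g/L

Each tank obeys Vᵢ dCᵢ/dt = Q(Cᵢ₋₁ − Cᵢ), so τᵢ = Vᵢ/Q.
τ₁ = 8.57/0.507 = 16.903 h; τ₂ = 20.3/0.507 = 40.039 h.
Tank 1: C₁ = C_in(1 − e^(−t/τ₁)). Tank 2 (τ₁ ≠ τ₂): C₂ = C_in[1 − (τ₁ e^(−t/τ₁) − τ₂ e^(−t/τ₂))/(τ₁ − τ₂)].
At t = 111: e^(−t/τ₁) = 0.0014064, e^(−t/τ₂) = 0.062520.
C₂ = 3.61·[1 − (16.903·0.0014064 − 40.039·0.062520)/(-23.136)] = 3.61·0.89283 = 3.2231 g/L.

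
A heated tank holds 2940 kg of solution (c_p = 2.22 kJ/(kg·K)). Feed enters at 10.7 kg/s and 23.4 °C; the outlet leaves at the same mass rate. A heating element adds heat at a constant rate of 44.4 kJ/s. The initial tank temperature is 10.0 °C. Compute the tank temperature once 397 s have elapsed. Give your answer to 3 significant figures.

21.7 °C

M c_p dT/dt = ṁ c_p (T_in − T) + Q̇.
Rearrange: dT/dt = (T_ss − T)/τ with τ = M/ṁ = 274.77 s and T_ss = T_in + Q̇/(ṁ c_p) = 25.269 °C.
T approaches T_ss exponentially: T(t) = T_ss + (T₀ − T_ss) e^(−t/τ).
T(397) = 25.269 + (-15.269)·e^(−397/274.77) = 25.269 + (-15.269)·0.23578 = 21.669 °C.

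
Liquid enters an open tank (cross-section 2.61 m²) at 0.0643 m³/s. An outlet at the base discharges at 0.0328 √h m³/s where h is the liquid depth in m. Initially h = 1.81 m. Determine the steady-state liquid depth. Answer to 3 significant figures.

3.84 m

Accumulation of liquid (constant cross-section A): A dh/dt = Q_in − 0.0328 √h. At steady state dh/dt = 0:
Q_in = 0.0328 √h_ss ⇒ √h_ss = 0.0643/0.0328 = 1.9604.
h_ss = 1.9604² = 3.8430 m. (Since h₀ = 1.81 m < h_ss, the level will rise toward this value.)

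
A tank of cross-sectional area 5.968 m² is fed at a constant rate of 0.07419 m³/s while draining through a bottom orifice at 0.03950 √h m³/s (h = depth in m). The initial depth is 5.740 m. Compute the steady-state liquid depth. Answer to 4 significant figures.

3.528 m

A dh/dt = Q_in − 0.03950 √h. Steady state requires inflow = outflow:
Q_in = 0.03950 √h_ss ⇒ √h_ss = 0.07419/0.03950 = 1.87823.
h_ss = 1.87823² = 3.52774 m. (Since h₀ = 5.740 m > h_ss, the level will fall toward this value.)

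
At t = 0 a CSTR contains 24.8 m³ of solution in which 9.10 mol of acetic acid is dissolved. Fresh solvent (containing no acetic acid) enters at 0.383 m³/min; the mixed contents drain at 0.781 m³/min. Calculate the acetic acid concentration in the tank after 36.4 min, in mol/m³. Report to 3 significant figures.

0.158 mol/m³

Let m(t) be the amount of acetic acid. Volume: V(t) = V₀ + (Q_in − Q_out) t = 24.8 − 0.39800 t; V(36.4) = 10.313 m³.
Species balance (pure solvent in): dm/dt = −Q_out · m/V(t).
Separate: dm/m = −Q_out dt/V(t) ⇒ ln(m/m₀) = −(Q_out/(Q_in−Q_out)) ln(V/V₀).
m = m₀ (V₀/V)^(Q_out/(Q_in−Q_out)) = 9.10 × (24.8/10.313)^(-1.9623) = 1.6265 mol.
C = m/V = 1.6265/10.313 = 0.15772 mol/m³.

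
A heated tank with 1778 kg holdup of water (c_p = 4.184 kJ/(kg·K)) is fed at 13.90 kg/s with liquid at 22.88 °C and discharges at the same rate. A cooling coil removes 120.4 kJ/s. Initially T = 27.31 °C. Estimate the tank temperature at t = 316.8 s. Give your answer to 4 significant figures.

M c_p dT/dt = ṁ c_p (T_in − T) − Q̇.
Rearrange: dT/dt = (T_ss − T)/τ with τ = M/ṁ = 127.914 s and T_ss = T_in − Q̇/(ṁ c_p) = 20.8098 °C.
T approaches T_ss exponentially: T(t) = T_ss + (T₀ − T_ss) e^(−t/τ).
T(316.8) = 20.8098 + (6.50024)·e^(−316.8/127.914) = 20.8098 + (6.50024)·0.0840225 = 21.3559 °C.

21.36 °C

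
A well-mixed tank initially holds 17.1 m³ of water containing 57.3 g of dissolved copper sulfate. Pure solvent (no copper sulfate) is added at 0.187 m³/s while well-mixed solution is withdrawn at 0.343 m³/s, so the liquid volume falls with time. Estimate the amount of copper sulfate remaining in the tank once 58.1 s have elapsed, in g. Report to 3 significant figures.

Total volume: dV/dt = Q_in − Q_out = -0.15600 m³/s, so V(t) = 17.1 − 0.15600 t and V(58.1) = 8.0364 m³.
Species balance (pure solvent in): dm/dt = −Q_out · m/V(t).
Separate: dm/m = −Q_out dt/V(t) ⇒ ln(m/m₀) = −(Q_out/(Q_in−Q_out)) ln(V/V₀).
m = m₀ (V₀/V)^(Q_out/(Q_in−Q_out)) = 57.3 × (17.1/8.0364)^(-2.1987) = 10.892 g.

10.9 g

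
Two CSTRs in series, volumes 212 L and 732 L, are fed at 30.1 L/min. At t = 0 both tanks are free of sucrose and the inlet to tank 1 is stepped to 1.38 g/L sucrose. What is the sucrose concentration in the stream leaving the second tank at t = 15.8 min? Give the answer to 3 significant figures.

0.425 g/L

Species balance on tank i: dCᵢ/dt = (Cᵢ₋₁ − Cᵢ)/τᵢ with τᵢ = Vᵢ/Q.
τ₁ = 212/30.1 = 7.0432 min; τ₂ = 732/30.1 = 24.319 min.
Tank 1: C₁ = C_in(1 − e^(−t/τ₁)). Tank 2 (τ₁ ≠ τ₂): C₂ = C_in[1 − (τ₁ e^(−t/τ₁) − τ₂ e^(−t/τ₂))/(τ₁ − τ₂)].
At t = 15.8: e^(−t/τ₁) = 0.10611, e^(−t/τ₂) = 0.52220.
C₂ = 1.38·[1 − (7.0432·0.10611 − 24.319·0.52220)/(-17.276)] = 1.38·0.30816 = 0.42526 g/L.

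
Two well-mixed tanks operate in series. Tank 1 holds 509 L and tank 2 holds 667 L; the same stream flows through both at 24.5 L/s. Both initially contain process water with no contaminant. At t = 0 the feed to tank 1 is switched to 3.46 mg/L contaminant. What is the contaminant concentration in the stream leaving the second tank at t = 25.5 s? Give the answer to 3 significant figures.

Time constants: τᵢ = Vᵢ/Q for each well-mixed tank.
τ₁ = 509/24.5 = 20.776 s; τ₂ = 667/24.5 = 27.224 s.
Tank 1: C₁ = C_in(1 − e^(−t/τ₁)). Tank 2 (τ₁ ≠ τ₂): C₂ = C_in[1 − (τ₁ e^(−t/τ₁) − τ₂ e^(−t/τ₂))/(τ₁ − τ₂)].
At t = 25.5: e^(−t/τ₁) = 0.29305, e^(−t/τ₂) = 0.39194.
C₂ = 3.46·[1 − (20.776·0.29305 − 27.224·0.39194)/(-6.4490)] = 3.46·0.28951 = 1.0017 mg/L.

1.00 mg/L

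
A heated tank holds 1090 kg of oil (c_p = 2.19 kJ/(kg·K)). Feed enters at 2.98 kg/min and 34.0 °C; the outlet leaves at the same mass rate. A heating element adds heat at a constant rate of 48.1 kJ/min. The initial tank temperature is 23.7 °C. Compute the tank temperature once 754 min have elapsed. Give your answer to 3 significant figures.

39.1 °C

M c_p dT/dt = ṁ c_p (T_in − T) + Q̇.
τ = M/ṁ = 365.77 min; T_ss = T_in + Q̇/(ṁ c_p) = 34.0 + 48.1/(2.98·2.19) = 41.370 °C.
Solution: T(t) = T_ss + (T₀ − T_ss) e^(−t/τ).
T(754) = 41.370 + (-17.670)·e^(−754/365.77) = 41.370 + (-17.670)·0.12728 = 39.121 °C.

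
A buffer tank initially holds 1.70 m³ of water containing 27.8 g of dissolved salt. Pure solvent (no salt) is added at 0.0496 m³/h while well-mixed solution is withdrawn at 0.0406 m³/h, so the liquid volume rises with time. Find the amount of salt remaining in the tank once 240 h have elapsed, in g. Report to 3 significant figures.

Let m(t) be the amount of salt. Volume: V(t) = V₀ + (Q_in − Q_out) t = 1.70 + 0.0090000 t; V(240) = 3.8600 m³.
Solute balance: dm/dt = 0 − Q_out C = −Q_out m/V(t).
dm/m = −Q_out dt/(V₀ + 0.0090000 t); integrating gives ln(m/m₀) = −(Q_out/(Q_in−Q_out)) ln(V/V₀).
m = m₀ (V₀/V)^(Q_out/(Q_in−Q_out)) = 27.8 × (1.70/3.8600)^(4.5111) = 0.68780 g.

0.688 g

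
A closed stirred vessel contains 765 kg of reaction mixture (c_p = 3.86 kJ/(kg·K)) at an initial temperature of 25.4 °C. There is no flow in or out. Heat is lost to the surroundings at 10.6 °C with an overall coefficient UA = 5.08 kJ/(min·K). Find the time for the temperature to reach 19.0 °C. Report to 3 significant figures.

329 min

Lumped-capacitance energy balance: M c_p dT/dt = UA(T_amb − T).
τ = M c_p/UA = 581.28 min; T_ss = T_amb = 10.600 °C.
T(t) = T_ss + (T₀ − T_ss)e^(−t/τ); set T = 19.0:
t = −τ ln[(T − T_ss)/(T₀ − T_ss)] = −581.28 · ln(0.56757) = 329.23 min.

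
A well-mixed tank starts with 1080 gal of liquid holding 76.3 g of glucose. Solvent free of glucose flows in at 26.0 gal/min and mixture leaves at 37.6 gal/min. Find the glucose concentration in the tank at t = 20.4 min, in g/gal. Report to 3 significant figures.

Let m(t) be the amount of glucose. Volume: V(t) = V₀ + (Q_in − Q_out) t = 1080 − 11.600 t; V(20.4) = 843.36 gal.
Species balance (pure solvent in): dm/dt = −Q_out · m/V(t).
dm/m = −Q_out dt/(V₀ − 11.600 t); integrating gives ln(m/m₀) = −(Q_out/(Q_in−Q_out)) ln(V/V₀).
m = m₀ (V₀/V)^(Q_out/(Q_in−Q_out)) = 76.3 × (1080/843.36)^(-3.2414) = 34.227 g.
C = m/V = 34.227/843.36 = 0.040584 g/gal.

0.0406 g/gal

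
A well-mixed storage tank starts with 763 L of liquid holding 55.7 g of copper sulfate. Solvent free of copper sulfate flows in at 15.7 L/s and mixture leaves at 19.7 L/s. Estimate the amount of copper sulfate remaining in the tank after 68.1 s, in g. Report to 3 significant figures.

Let m(t) be the amount of copper sulfate. Volume: V(t) = V₀ + (Q_in − Q_out) t = 763 − 4.0000 t; V(68.1) = 490.60 L.
No copper sulfate enters, so dm/dt = −Q_out · (m/V).
dm/m = −Q_out dt/(V₀ − 4.0000 t); integrating gives ln(m/m₀) = −(Q_out/(Q_in−Q_out)) ln(V/V₀).
m = m₀ (V₀/V)^(Q_out/(Q_in−Q_out)) = 55.7 × (763/490.60)^(-4.9250) = 6.3278 g.

6.33 g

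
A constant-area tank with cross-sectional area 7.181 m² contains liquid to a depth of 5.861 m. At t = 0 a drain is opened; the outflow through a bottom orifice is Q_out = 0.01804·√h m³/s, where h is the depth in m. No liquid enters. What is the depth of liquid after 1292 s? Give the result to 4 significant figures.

Volume balance on the tank: A dh/dt = −0.01804 √h.
Separate and integrate: 2(√h − √h₀) = −(0.01804/A) t.
√h = √5.861 − 0.01804·1292/(2·7.181) = 2.42095 − 1.62287 = 0.798079.
h = 0.798079² = 0.636930 m.

0.6369 m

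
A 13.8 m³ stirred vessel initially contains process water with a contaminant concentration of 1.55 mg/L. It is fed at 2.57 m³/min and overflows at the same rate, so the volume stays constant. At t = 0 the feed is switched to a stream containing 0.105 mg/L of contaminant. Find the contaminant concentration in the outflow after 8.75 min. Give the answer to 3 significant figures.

0.388 mg/L

Mass balance on the solute (V constant): V dC/dt = Q(C_in − C).
Time constant τ = V/Q = 13.8/2.57 = 5.3696 min.
C approaches C_in exponentially: C(t) = C_in + (C₀ − C_in) e^(−t/τ).
C(8.75) = 0.105 + (1.55 − 0.105)·e^(−8.75/5.3696) = 0.105 + (1.4450)·0.19602 = 0.38825 mg/L.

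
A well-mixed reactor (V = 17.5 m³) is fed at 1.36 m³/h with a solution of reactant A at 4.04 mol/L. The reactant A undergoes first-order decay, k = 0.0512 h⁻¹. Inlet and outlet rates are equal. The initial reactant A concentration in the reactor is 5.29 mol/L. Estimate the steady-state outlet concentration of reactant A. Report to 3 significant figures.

Accumulation = in − out − consumed: V dC/dt = Q C_in − Q C − k V C.
At steady state: 0 = Q C_in − (Q + kV) C_ss, so C_ss = Q C_in/(Q + kV).
C_ss = 1.36·4.04/(1.36 + 0.0512·17.5) = 5.4944/2.2560 = 2.4355 mol/L.

2.44 mol/L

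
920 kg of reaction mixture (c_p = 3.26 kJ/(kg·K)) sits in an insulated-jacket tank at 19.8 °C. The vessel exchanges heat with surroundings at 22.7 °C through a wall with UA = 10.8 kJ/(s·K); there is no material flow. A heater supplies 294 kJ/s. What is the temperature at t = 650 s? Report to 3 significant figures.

47.0 °C

Lumped-capacitance energy balance: M c_p dT/dt = UA(T_amb − T) + Q̇.
dT/dt = (T_ss − T)/τ with T_ss = T_amb + Q̇/UA = 22.7 + 294/10.8 = 49.922 °C, τ = M c_p/UA = 920·3.26/10.8 = 277.70 s.
T approaches T_ss exponentially: T(t) = T_ss + (T₀ − T_ss) e^(−t/τ).
T(650) = 49.922 + (-30.122)·0.096268 = 47.022 °C.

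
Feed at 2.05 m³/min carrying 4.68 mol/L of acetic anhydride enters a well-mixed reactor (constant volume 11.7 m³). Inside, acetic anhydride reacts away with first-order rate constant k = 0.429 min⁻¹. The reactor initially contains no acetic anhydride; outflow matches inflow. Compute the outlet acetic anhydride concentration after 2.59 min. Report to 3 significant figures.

Accumulation = in − out − consumed: V dC/dt = Q C_in − Q C − k V C.
dC/dt = (Q/V) C_in − (Q/V + k) C; effective rate a = Q/V + k = 0.17521 + 0.429 = 0.60421 min⁻¹.
C_ss = Q C_in/(Q + kV) = 1.3571 mol/L; C(t) = C_ss + (C₀ − C_ss) e^(−a t).
C(2.59) = 1.3571 + (-1.3571)·e^(−0.60421·2.59) = 1.3571 + (-1.3571)·0.20911 = 1.0734 mol/L.

1.07 mol/L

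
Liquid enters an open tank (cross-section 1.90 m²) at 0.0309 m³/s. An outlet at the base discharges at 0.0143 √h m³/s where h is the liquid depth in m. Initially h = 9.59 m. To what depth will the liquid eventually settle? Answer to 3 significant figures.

4.67 m

A dh/dt = Q_in − 0.0143 √h. Steady state requires inflow = outflow:
Q_in = 0.0143 √h_ss ⇒ √h_ss = 0.0309/0.0143 = 2.1608.
h_ss = 2.1608² = 4.6692 m. (Since h₀ = 9.59 m > h_ss, the level will fall toward this value.)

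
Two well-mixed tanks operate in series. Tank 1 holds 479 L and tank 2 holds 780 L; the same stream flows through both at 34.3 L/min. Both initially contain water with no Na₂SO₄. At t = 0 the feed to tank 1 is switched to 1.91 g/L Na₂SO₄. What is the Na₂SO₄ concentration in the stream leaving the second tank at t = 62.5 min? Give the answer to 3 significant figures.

Species balance on tank i: dCᵢ/dt = (Cᵢ₋₁ − Cᵢ)/τᵢ with τᵢ = Vᵢ/Q.
τ₁ = 479/34.3 = 13.965 min; τ₂ = 780/34.3 = 22.741 min.
Tank 1: C₁ = C_in(1 − e^(−t/τ₁)). Tank 2 (τ₁ ≠ τ₂): C₂ = C_in[1 − (τ₁ e^(−t/τ₁) − τ₂ e^(−t/τ₂))/(τ₁ − τ₂)].
At t = 62.5: e^(−t/τ₁) = 0.011385, e^(−t/τ₂) = 0.064030.
C₂ = 1.91·[1 − (13.965·0.011385 − 22.741·0.064030)/(-8.7755)] = 1.91·0.85219 = 1.6277 g/L.

1.63 g/L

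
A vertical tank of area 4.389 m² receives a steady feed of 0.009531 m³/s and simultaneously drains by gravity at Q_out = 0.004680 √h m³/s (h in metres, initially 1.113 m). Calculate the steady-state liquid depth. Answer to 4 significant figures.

4.147 m

Level balance: A dh/dt = 0.009531 − 0.004680 √h. Setting dh/dt = 0:
Q_in = 0.004680 √h_ss ⇒ √h_ss = 0.009531/0.004680 = 2.03654.
h_ss = 2.03654² = 4.14749 m. (Since h₀ = 1.113 m < h_ss, the level will rise toward this value.)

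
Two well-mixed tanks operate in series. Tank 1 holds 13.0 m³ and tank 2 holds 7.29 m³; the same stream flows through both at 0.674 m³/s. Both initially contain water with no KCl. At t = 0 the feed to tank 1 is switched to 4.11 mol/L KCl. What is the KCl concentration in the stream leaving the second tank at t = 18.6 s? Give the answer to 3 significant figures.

1.48 mol/L

Time constants: τᵢ = Vᵢ/Q for each well-mixed tank.
τ₁ = 13.0/0.674 = 19.288 s; τ₂ = 7.29/0.674 = 10.816 s.
Tank 1: C₁ = C_in(1 − e^(−t/τ₁)). Tank 2 (τ₁ ≠ τ₂): C₂ = C_in[1 − (τ₁ e^(−t/τ₁) − τ₂ e^(−t/τ₂))/(τ₁ − τ₂)].
At t = 18.6: e^(−t/τ₁) = 0.38124, e^(−t/τ₂) = 0.17913.
C₂ = 4.11·[1 − (19.288·0.38124 − 10.816·0.17913)/(8.4718)] = 4.11·0.36073 = 1.4826 mol/L.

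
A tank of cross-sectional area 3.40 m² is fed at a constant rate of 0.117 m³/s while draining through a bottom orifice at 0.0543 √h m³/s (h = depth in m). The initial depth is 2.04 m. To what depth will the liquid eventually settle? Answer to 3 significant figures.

4.64 m

Unsteady balance on liquid volume: A dh/dt = Q_in − 0.0543 √h. At steady state dh/dt = 0:
Q_in = 0.0543 √h_ss ⇒ √h_ss = 0.117/0.0543 = 2.1547.
h_ss = 2.1547² = 4.6427 m. (Since h₀ = 2.04 m < h_ss, the level will rise toward this value.)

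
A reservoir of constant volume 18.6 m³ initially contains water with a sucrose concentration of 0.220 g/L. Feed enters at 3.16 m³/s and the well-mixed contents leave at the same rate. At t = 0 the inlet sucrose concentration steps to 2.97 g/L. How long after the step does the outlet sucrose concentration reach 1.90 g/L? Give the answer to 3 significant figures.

Species balance: V dC/dt = Q(C_in − C) ⇒ τ = V/Q = 5.8861 s.
C(t) = C_in + (C₀ − C_in) e^(−t/τ). Set C = 1.90 and solve for t:
e^(−t/τ) = (C − C_in)/(C₀ − C_in) = (1.90 − 2.97)/(0.220 − 2.97) = 0.38909
t = −τ ln(…) = 5.8861 × 0.94394 = 5.5561 s.

5.56 s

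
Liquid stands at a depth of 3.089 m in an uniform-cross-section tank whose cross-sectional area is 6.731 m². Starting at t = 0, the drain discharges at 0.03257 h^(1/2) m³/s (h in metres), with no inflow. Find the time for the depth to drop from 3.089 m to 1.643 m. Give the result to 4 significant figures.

196.6 s

With no inflow, A dh/dt = −0.03257 √h.
Separate and integrate: 2(√h − √h₀) = −(0.03257/A) t.
t = 2A(√h₀ − √h)/0.03257 = 2·6.731·(√3.089 − √1.643)/0.03257
  = 13.4620 × (1.75756 − 1.28180) / 0.03257 = 196.643 s.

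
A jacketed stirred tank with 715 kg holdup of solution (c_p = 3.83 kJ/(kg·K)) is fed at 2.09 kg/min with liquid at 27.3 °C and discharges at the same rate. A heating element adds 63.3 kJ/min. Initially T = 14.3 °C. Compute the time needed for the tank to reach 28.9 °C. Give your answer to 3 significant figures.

First-law balance (no shaft work): M c_p dT/dt = ṁ c_p (T_in − T) + 63.3.
τ = M/ṁ = 342.11 min; T_ss = T_in + Q̇/(ṁ c_p) = 35.208 °C.
T(t) = T_ss + (T₀ − T_ss) e^(−t/τ). Set T = 28.9:
e^(−t/τ) = (28.9 − 35.208)/(14.3 − 35.208) = 0.30170
t = −342.11 · ln(0.30170) = 409.95 min.

410 min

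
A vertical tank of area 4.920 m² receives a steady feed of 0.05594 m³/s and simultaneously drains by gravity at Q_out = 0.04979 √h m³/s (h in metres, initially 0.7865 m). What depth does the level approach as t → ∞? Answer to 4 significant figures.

Accumulation of liquid (constant cross-section A): A dh/dt = Q_in − 0.04979 √h. At steady state dh/dt = 0:
Q_in = 0.04979 √h_ss ⇒ √h_ss = 0.05594/0.04979 = 1.12352.
h_ss = 1.12352² = 1.26229 m. (Since h₀ = 0.7865 m < h_ss, the level will rise toward this value.)

1.262 m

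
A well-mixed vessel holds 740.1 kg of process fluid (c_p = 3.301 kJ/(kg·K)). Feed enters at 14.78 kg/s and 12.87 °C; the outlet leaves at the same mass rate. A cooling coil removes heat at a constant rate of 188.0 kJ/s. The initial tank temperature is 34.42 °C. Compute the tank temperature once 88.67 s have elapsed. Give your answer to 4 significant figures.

M c_p dT/dt = ṁ c_p (T_in − T) − Q̇.
τ = M/ṁ = 50.0744 s; T_ss = T_in − Q̇/(ṁ c_p) = 12.87 − 188.0/(14.78·3.301) = 9.01666 °C.
Solution: T(t) = T_ss + (T₀ − T_ss) e^(−t/τ).
T(88.67) = 9.01666 + (25.4033)·e^(−88.67/50.0744) = 9.01666 + (25.4033)·0.170203 = 13.3404 °C.

13.34 °C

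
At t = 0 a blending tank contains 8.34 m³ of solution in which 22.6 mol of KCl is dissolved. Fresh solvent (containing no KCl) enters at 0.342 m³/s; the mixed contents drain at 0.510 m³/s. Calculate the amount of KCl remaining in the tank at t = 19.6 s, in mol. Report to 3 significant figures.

Let m(t) be the amount of KCl. Volume: V(t) = V₀ + (Q_in − Q_out) t = 8.34 − 0.16800 t; V(19.6) = 5.0472 m³.
Species balance (pure solvent in): dm/dt = −Q_out · m/V(t).
dm/m = −Q_out dt/(V₀ − 0.16800 t); integrating gives ln(m/m₀) = −(Q_out/(Q_in−Q_out)) ln(V/V₀).
m = m₀ (V₀/V)^(Q_out/(Q_in−Q_out)) = 22.6 × (8.34/5.0472)^(-3.0357) = 4.9201 mol.

4.92 mol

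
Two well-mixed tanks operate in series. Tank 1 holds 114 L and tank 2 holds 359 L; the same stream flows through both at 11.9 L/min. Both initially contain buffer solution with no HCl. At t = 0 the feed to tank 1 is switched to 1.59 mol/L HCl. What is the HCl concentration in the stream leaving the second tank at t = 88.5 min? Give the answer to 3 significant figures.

Species balance on tank i: dCᵢ/dt = (Cᵢ₋₁ − Cᵢ)/τᵢ with τᵢ = Vᵢ/Q.
τ₁ = 114/11.9 = 9.5798 min; τ₂ = 359/11.9 = 30.168 min.
Solving the cascade with C₁(0)=C₂(0)=0 gives C₂(t) = C_in[1 − (τ₁ e^(−t/τ₁) − τ₂ e^(−t/τ₂))/(τ₁ − τ₂)].
At t = 88.5: e^(−t/τ₁) = 9.7257e-05, e^(−t/τ₂) = 0.053207.
C₂ = 1.59·[1 − (9.5798·9.7257e-05 − 30.168·0.053207)/(-20.588)] = 1.59·0.92208 = 1.4661 mol/L.

1.47 mol/L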